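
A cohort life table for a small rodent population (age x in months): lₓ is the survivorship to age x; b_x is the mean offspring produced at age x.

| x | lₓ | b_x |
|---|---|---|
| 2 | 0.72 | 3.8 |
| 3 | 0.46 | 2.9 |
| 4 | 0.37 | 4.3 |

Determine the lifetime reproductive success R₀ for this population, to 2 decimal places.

5.66

R₀ = Σ lₓ b_x:
  age 2: 0.72 × 3.8 = 2.7360
  age 3: 0.46 × 2.9 = 1.3340
  age 4: 0.37 × 4.3 = 1.5910
R₀ = 2.7360 + 1.3340 + 1.5910 = 5.6610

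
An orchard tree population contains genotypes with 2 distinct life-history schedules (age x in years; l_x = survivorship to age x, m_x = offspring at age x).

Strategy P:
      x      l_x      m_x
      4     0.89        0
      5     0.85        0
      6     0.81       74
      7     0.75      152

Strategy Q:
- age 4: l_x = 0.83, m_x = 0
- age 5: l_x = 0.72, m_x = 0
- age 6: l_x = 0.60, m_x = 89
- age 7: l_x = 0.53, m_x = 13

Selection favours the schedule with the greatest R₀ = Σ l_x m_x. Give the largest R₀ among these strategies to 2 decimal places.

Strategy P: R₀ = 0.89×0 + 0.85×0 + 0.81×74 + 0.75×152 = 173.9400
Strategy Q: R₀ = 0.83×0 + 0.72×0 + 0.60×89 + 0.53×13 = 60.2900
Highest R₀: strategy P with 173.9400.

173.94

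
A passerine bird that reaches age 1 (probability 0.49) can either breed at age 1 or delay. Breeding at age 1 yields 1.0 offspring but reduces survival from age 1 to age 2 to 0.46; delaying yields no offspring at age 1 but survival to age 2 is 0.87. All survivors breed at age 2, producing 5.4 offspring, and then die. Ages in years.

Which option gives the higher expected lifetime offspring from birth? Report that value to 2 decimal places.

2.30

breed at age 1: R₀ = 0.49 × (1.0 + 0.46 × 5.4) = 0.49 × 3.4840 = 1.7072
delay to age 2: R₀ = 0.49 × (0.87 × 5.4) = 0.49 × 4.6980 = 2.3020
Higher: delay to age 2 (2.3020).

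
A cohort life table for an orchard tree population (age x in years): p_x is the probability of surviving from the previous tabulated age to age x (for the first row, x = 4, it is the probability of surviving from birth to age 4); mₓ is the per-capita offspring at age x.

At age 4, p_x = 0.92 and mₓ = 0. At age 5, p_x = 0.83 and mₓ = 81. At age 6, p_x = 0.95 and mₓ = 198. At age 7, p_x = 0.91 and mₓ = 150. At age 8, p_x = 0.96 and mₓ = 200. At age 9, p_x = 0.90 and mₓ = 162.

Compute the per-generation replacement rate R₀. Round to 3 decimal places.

523.647

Survivorship from birth: l_x = p_4·p_5·…·p_x.
  l_4 = 0.92000
  l_5 = 0.76360
  l_6 = 0.72542
  l_7 = 0.66013
  l_8 = 0.63373
  l_9 = 0.57035
R₀ = Σ l_x mₓ:
  age 4: 0.92000 × 0 = 0.0000
  age 5: 0.76360 × 81 = 61.8516
  age 6: 0.72542 × 198 = 143.6332
  age 7: 0.66013 × 150 = 99.0195
  age 8: 0.63373 × 200 = 126.7460
  age 9: 0.57035 × 162 = 92.3967
R₀ = 0.0000 + 61.8516 + 143.6332 + 99.0195 + 126.7460 + 92.3967 = 523.6470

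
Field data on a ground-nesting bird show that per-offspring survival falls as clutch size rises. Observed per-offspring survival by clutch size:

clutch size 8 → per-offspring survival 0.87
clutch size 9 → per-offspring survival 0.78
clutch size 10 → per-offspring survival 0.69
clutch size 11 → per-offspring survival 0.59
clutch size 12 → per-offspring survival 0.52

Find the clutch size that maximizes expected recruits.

9

Expected recruits = c × s(c):
  c=8: 8 × 0.87 = 6.960
  c=9: 9 × 0.78 = 7.020
  c=10: 10 × 0.69 = 6.900
  c=11: 11 × 0.59 = 6.490
  c=12: 12 × 0.52 = 6.240
Maximum at c = 9 (7.020 recruits).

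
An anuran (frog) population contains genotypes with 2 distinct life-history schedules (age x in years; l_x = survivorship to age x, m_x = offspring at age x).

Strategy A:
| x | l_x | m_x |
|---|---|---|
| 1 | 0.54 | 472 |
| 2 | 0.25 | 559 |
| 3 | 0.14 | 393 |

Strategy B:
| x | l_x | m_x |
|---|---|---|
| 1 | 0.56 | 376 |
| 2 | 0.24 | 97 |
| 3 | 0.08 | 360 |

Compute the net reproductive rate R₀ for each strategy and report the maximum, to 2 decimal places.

Strategy A: R₀ = 0.54×472 + 0.25×559 + 0.14×393 = 449.6500
Strategy B: R₀ = 0.56×376 + 0.24×97 + 0.08×360 = 262.6400
Highest R₀: strategy A with 449.6500.

449.65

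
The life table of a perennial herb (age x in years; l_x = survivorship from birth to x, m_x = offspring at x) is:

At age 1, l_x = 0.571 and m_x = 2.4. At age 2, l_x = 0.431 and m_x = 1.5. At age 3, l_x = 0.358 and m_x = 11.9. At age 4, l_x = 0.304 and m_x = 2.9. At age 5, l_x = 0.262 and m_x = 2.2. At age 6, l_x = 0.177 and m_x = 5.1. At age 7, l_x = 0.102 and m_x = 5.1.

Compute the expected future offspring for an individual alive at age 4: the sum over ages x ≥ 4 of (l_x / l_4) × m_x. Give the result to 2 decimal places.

l_4 = 0.304. Conditional survival from age 4 to x is l_x / l_4.
  x=4: (0.304/0.304) × 2.9 = 2.9000
  x=5: (0.262/0.304) × 2.2 = 1.8961
  x=6: (0.177/0.304) × 5.1 = 2.9694
  x=7: (0.102/0.304) × 5.1 = 1.7112
Sum = 2.9000 + 1.8961 + 2.9694 + 1.7112 = 9.4766

9.48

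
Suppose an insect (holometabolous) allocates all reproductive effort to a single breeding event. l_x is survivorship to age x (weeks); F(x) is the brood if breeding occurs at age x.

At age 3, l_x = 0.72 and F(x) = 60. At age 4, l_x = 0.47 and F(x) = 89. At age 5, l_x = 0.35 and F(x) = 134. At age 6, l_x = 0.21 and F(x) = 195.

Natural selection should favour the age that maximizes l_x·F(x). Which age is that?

5

Expected offspring if breeding at age x = l_x × F(x):
  age 3: 0.72 × 60 = 43.200
  age 4: 0.47 × 89 = 41.830
  age 5: 0.35 × 134 = 46.900
  age 6: 0.21 × 195 = 40.950
Maximum at age 5 (46.900).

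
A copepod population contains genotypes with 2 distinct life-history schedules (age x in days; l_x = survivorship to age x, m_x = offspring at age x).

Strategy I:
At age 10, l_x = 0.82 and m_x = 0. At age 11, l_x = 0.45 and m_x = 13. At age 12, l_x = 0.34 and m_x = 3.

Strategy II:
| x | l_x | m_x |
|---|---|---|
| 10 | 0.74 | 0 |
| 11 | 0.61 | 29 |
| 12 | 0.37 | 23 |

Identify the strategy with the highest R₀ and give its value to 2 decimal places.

Strategy I: R₀ = 0.82×0 + 0.45×13 + 0.34×3 = 6.8700
Strategy II: R₀ = 0.74×0 + 0.61×29 + 0.37×23 = 26.2000
Highest R₀: strategy II with 26.2000.

26.20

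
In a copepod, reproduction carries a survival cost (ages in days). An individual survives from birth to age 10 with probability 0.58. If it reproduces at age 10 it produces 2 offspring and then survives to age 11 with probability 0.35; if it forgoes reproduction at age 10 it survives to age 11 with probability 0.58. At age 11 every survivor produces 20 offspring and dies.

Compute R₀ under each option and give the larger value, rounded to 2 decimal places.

6.73

breed at age 10: R₀ = 0.58 × (2 + 0.35 × 20) = 0.58 × 9.0000 = 5.2200
delay to age 11: R₀ = 0.58 × (0.58 × 20) = 0.58 × 11.6000 = 6.7280
Higher: delay to age 11 (6.7280).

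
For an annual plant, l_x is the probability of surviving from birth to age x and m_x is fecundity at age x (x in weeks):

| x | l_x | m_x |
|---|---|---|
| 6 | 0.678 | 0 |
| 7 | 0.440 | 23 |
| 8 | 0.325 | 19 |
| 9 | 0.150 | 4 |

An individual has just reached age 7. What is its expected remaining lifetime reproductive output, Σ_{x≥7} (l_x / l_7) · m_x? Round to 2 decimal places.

38.40

l_7 = 0.440. Conditional survival from age 7 to x is l_x / l_7.
  x=7: (0.440/0.440) × 23 = 23.0000
  x=8: (0.325/0.440) × 19 = 14.0341
  x=9: (0.150/0.440) × 4 = 1.3636
Sum = 23.0000 + 14.0341 + 1.3636 = 38.3977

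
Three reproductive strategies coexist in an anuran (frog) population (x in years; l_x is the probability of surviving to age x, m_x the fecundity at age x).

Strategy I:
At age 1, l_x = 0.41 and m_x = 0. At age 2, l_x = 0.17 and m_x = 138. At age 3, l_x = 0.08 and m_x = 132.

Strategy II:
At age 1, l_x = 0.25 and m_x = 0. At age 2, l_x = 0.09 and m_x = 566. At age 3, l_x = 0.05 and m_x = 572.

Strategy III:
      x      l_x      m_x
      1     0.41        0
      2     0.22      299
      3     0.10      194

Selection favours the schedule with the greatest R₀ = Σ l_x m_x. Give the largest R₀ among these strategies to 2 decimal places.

85.18

Strategy I: R₀ = 0.41×0 + 0.17×138 + 0.08×132 = 34.0200
Strategy II: R₀ = 0.25×0 + 0.09×566 + 0.05×572 = 79.5400
Strategy III: R₀ = 0.41×0 + 0.22×299 + 0.10×194 = 85.1800
Highest R₀: strategy III with 85.1800.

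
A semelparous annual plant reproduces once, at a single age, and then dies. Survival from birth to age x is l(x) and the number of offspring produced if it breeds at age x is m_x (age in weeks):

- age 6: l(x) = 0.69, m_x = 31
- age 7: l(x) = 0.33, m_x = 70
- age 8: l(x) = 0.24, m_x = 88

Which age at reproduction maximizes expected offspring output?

7

Expected offspring if breeding at age x = l(x) × m_x:
  age 6: 0.69 × 31 = 21.390
  age 7: 0.33 × 70 = 23.100
  age 8: 0.24 × 88 = 21.120
Maximum at age 7 (23.100).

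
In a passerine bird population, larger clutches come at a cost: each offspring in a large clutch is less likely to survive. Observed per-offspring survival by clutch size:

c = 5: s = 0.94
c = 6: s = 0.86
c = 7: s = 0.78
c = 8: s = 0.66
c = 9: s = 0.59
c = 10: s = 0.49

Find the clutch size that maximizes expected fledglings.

7

Expected fledglings = c × s(c):
  c=5: 5 × 0.94 = 4.700
  c=6: 6 × 0.86 = 5.160
  c=7: 7 × 0.78 = 5.460
  c=8: 8 × 0.66 = 5.280
  c=9: 9 × 0.59 = 5.310
  c=10: 10 × 0.49 = 4.900
Maximum at c = 7 (5.460 fledglings).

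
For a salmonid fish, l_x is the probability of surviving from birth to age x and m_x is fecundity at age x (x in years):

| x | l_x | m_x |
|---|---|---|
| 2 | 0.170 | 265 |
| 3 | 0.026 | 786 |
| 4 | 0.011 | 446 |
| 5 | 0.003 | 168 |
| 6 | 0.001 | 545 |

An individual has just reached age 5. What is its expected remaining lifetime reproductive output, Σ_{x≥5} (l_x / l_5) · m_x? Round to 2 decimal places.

l_5 = 0.003. Conditional survival from age 5 to x is l_x / l_5.
  x=5: (0.003/0.003) × 168 = 168.0000
  x=6: (0.001/0.003) × 545 = 181.6667
Sum = 168.0000 + 181.6667 = 349.6667

349.67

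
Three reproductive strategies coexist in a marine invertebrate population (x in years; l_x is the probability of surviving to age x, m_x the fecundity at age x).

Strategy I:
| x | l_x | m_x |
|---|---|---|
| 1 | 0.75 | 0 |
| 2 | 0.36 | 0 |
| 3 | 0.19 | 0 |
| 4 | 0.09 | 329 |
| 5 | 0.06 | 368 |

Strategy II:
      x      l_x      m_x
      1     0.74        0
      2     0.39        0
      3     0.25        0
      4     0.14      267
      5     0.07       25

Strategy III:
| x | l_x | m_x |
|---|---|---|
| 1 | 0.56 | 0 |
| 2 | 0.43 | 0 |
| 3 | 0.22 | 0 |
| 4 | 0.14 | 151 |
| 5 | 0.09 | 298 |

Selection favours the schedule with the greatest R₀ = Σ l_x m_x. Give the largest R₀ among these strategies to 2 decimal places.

Strategy I: R₀ = 0.75×0 + 0.36×0 + 0.19×0 + 0.09×329 + 0.06×368 = 51.6900
Strategy II: R₀ = 0.74×0 + 0.39×0 + 0.25×0 + 0.14×267 + 0.07×25 = 39.1300
Strategy III: R₀ = 0.56×0 + 0.43×0 + 0.22×0 + 0.14×151 + 0.09×298 = 47.9600
Highest R₀: strategy I with 51.6900.

51.69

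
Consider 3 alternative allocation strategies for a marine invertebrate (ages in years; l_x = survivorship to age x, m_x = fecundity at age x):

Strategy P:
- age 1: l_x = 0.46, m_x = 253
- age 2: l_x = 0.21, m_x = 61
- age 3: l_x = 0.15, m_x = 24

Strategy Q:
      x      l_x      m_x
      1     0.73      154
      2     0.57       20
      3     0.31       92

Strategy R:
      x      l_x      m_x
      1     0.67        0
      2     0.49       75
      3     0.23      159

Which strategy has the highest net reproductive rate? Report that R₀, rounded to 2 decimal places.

152.34

Strategy P: R₀ = 0.46×253 + 0.21×61 + 0.15×24 = 132.7900
Strategy Q: R₀ = 0.73×154 + 0.57×20 + 0.31×92 = 152.3400
Strategy R: R₀ = 0.67×0 + 0.49×75 + 0.23×159 = 73.3200
Highest R₀: strategy Q with 152.3400.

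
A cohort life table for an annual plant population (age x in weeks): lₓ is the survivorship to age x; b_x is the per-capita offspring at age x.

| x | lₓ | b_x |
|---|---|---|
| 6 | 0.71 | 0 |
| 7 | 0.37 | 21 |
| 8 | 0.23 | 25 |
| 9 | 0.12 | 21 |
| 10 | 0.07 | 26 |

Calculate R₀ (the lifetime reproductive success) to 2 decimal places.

R₀ = Σ lₓ b_x:
  age 6: 0.71 × 0 = 0.0000
  age 7: 0.37 × 21 = 7.7700
  age 8: 0.23 × 25 = 5.7500
  age 9: 0.12 × 21 = 2.5200
  age 10: 0.07 × 26 = 1.8200
R₀ = 0.0000 + 7.7700 + 5.7500 + 2.5200 + 1.8200 = 17.8600

17.86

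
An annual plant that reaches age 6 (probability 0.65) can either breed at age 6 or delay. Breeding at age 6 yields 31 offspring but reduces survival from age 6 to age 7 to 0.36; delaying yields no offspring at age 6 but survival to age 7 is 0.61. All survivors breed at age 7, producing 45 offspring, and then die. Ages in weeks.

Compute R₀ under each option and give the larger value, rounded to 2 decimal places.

breed at age 6: R₀ = 0.65 × (31 + 0.36 × 45) = 0.65 × 47.2000 = 30.6800
delay to age 7: R₀ = 0.65 × (0.61 × 45) = 0.65 × 27.4500 = 17.8425
Higher: breed at age 6 (30.6800).

30.68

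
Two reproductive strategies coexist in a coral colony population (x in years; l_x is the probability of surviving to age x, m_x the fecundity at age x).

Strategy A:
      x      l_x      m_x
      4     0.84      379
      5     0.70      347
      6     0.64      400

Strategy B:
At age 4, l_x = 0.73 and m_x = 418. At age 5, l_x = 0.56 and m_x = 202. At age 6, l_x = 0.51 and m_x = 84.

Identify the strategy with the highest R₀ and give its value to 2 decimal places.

817.26

Strategy A: R₀ = 0.84×379 + 0.70×347 + 0.64×400 = 817.2600
Strategy B: R₀ = 0.73×418 + 0.56×202 + 0.51×84 = 461.1000
Highest R₀: strategy A with 817.2600.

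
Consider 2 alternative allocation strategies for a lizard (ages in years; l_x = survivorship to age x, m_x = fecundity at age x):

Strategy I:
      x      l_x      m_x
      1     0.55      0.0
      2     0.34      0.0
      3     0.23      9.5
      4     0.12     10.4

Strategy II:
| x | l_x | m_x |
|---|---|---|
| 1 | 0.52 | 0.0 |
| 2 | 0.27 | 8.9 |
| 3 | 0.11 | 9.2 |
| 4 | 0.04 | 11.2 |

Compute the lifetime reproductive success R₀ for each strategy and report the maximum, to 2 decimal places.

Strategy I: R₀ = 0.55×0.0 + 0.34×0.0 + 0.23×9.5 + 0.12×10.4 = 3.4330
Strategy II: R₀ = 0.52×0.0 + 0.27×8.9 + 0.11×9.2 + 0.04×11.2 = 3.8630
Highest R₀: strategy II with 3.8630.

3.86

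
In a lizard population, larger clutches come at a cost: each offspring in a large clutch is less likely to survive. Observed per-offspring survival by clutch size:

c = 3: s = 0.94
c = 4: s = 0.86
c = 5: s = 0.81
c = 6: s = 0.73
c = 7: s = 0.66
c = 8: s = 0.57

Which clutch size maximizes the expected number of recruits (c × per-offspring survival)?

7

Expected recruits = c × s(c):
  c=3: 3 × 0.94 = 2.820
  c=4: 4 × 0.86 = 3.440
  c=5: 5 × 0.81 = 4.050
  c=6: 6 × 0.73 = 4.380
  c=7: 7 × 0.66 = 4.620
  c=8: 8 × 0.57 = 4.560
Maximum at c = 7 (4.620 recruits).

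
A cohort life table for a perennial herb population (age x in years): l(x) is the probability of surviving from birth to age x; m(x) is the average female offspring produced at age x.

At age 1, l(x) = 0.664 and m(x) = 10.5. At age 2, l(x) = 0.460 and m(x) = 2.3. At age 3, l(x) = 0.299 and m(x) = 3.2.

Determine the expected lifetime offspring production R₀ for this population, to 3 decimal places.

R₀ = Σ l(x) m(x):
  age 1: 0.664 × 10.5 = 6.9720
  age 2: 0.460 × 2.3 = 1.0580
  age 3: 0.299 × 3.2 = 0.9568
R₀ = 6.9720 + 1.0580 + 0.9568 = 8.9868

8.987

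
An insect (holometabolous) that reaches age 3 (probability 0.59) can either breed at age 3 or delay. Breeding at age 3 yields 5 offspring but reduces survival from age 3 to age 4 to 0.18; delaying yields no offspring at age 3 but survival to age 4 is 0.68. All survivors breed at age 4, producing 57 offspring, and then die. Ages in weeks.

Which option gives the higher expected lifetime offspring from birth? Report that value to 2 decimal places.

breed at age 3: R₀ = 0.59 × (5 + 0.18 × 57) = 0.59 × 15.2600 = 9.0034
delay to age 4: R₀ = 0.59 × (0.68 × 57) = 0.59 × 38.7600 = 22.8684
Higher: delay to age 4 (22.8684).

22.87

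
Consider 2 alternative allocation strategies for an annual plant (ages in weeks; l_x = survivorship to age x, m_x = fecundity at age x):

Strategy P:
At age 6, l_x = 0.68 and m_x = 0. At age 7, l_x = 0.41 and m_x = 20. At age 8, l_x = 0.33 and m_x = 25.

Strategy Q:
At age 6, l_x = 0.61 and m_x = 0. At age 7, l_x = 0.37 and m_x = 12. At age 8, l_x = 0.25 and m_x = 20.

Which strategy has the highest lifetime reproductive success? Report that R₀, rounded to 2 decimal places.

Strategy P: R₀ = 0.68×0 + 0.41×20 + 0.33×25 = 16.4500
Strategy Q: R₀ = 0.61×0 + 0.37×12 + 0.25×20 = 9.4400
Highest R₀: strategy P with 16.4500.

16.45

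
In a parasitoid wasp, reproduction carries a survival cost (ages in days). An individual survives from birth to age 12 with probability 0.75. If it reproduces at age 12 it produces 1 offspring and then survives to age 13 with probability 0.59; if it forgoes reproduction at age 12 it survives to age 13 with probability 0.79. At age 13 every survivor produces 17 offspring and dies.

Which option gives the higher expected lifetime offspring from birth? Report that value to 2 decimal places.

10.07

breed at age 12: R₀ = 0.75 × (1 + 0.59 × 17) = 0.75 × 11.0300 = 8.2725
delay to age 13: R₀ = 0.75 × (0.79 × 17) = 0.75 × 13.4300 = 10.0725
Higher: delay to age 13 (10.0725).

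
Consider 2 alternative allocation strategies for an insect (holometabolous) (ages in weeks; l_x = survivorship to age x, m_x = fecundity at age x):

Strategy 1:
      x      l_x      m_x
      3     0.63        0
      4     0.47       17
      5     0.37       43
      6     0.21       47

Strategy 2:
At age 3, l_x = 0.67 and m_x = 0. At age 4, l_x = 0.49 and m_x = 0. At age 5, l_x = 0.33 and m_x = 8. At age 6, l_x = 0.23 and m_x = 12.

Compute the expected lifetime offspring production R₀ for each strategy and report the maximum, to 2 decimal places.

33.77

Strategy 1: R₀ = 0.63×0 + 0.47×17 + 0.37×43 + 0.21×47 = 33.7700
Strategy 2: R₀ = 0.67×0 + 0.49×0 + 0.33×8 + 0.23×12 = 5.4000
Highest R₀: strategy 1 with 33.7700.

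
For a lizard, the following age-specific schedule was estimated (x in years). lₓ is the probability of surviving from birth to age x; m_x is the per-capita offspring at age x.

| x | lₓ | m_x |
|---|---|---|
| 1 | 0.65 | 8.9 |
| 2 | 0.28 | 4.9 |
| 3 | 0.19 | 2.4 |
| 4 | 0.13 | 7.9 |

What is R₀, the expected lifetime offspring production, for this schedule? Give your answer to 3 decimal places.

R₀ = Σ lₓ m_x:
  age 1: 0.65 × 8.9 = 5.7850
  age 2: 0.28 × 4.9 = 1.3720
  age 3: 0.19 × 2.4 = 0.4560
  age 4: 0.13 × 7.9 = 1.0270
R₀ = 5.7850 + 1.3720 + 0.4560 + 1.0270 = 8.6400

8.640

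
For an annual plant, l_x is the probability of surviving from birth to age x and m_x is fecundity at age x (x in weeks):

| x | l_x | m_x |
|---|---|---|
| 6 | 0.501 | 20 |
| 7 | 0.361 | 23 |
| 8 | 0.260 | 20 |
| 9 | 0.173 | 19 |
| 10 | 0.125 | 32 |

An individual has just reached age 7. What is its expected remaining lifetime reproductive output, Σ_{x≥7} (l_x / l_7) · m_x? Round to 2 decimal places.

57.59

l_7 = 0.361. Conditional survival from age 7 to x is l_x / l_7.
  x=7: (0.361/0.361) × 23 = 23.0000
  x=8: (0.260/0.361) × 20 = 14.4044
  x=9: (0.173/0.361) × 19 = 9.1053
  x=10: (0.125/0.361) × 32 = 11.0803
Sum = 23.0000 + 14.4044 + 9.1053 + 11.0803 = 57.5900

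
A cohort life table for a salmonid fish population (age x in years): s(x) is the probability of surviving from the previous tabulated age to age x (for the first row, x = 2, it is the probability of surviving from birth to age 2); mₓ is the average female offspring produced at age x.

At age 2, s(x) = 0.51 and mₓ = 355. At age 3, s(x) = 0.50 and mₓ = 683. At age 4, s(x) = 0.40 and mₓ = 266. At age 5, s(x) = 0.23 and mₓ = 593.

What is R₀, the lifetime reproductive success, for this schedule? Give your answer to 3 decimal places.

396.259

Survivorship from birth: l_x = s_2·s_3·…·s_x.
  l_2 = 0.51000
  l_3 = 0.25500
  l_4 = 0.10200
  l_5 = 0.02346
R₀ = Σ l_x mₓ:
  age 2: 0.51000 × 355 = 181.0500
  age 3: 0.25500 × 683 = 174.1650
  age 4: 0.10200 × 266 = 27.1320
  age 5: 0.02346 × 593 = 13.9118
R₀ = 181.0500 + 174.1650 + 27.1320 + 13.9118 = 396.2588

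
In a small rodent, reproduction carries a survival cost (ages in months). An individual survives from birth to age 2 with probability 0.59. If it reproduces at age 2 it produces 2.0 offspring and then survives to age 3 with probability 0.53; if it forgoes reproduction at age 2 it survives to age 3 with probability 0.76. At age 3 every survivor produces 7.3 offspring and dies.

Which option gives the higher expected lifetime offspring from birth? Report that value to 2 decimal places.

breed at age 2: R₀ = 0.59 × (2.0 + 0.53 × 7.3) = 0.59 × 5.8690 = 3.4627
delay to age 3: R₀ = 0.59 × (0.76 × 7.3) = 0.59 × 5.5480 = 3.2733
Higher: breed at age 2 (3.4627).

3.46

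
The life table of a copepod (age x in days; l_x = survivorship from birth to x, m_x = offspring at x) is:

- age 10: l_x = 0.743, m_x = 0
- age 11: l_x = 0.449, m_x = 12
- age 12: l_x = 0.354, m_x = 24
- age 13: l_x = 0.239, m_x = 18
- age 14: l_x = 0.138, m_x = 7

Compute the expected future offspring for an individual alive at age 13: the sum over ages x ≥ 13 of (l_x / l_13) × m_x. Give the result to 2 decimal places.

22.04

l_13 = 0.239. Conditional survival from age 13 to x is l_x / l_13.
  x=13: (0.239/0.239) × 18 = 18.0000
  x=14: (0.138/0.239) × 7 = 4.0418
Sum = 18.0000 + 4.0418 = 22.0418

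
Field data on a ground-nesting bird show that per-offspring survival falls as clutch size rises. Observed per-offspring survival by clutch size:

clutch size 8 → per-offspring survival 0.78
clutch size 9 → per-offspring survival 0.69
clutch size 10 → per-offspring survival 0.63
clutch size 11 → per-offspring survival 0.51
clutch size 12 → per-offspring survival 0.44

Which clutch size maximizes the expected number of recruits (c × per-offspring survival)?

10

Expected recruits = c × s(c):
  c=8: 8 × 0.78 = 6.240
  c=9: 9 × 0.69 = 6.210
  c=10: 10 × 0.63 = 6.300
  c=11: 11 × 0.51 = 5.610
  c=12: 12 × 0.44 = 5.280
Maximum at c = 10 (6.300 recruits).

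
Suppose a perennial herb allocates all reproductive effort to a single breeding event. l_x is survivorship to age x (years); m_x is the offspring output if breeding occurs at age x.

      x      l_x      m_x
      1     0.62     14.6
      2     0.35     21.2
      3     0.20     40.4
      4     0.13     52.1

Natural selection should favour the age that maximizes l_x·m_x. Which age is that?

1

Expected offspring if breeding at age x = l_x × m_x:
  age 1: 0.62 × 14.6 = 9.052
  age 2: 0.35 × 21.2 = 7.420
  age 3: 0.20 × 40.4 = 8.080
  age 4: 0.13 × 52.1 = 6.773
Maximum at age 1 (9.052).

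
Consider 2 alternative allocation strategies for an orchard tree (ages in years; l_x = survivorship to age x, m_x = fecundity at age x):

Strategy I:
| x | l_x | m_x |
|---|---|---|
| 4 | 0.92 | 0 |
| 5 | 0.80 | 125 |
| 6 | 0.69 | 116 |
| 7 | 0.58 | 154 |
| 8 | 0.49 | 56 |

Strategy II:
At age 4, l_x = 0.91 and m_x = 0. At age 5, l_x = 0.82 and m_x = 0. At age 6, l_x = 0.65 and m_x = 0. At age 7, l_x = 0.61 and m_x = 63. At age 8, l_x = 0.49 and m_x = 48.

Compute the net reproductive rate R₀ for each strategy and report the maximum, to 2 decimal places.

296.80

Strategy I: R₀ = 0.92×0 + 0.80×125 + 0.69×116 + 0.58×154 + 0.49×56 = 296.8000
Strategy II: R₀ = 0.91×0 + 0.82×0 + 0.65×0 + 0.61×63 + 0.49×48 = 61.9500
Highest R₀: strategy I with 296.8000.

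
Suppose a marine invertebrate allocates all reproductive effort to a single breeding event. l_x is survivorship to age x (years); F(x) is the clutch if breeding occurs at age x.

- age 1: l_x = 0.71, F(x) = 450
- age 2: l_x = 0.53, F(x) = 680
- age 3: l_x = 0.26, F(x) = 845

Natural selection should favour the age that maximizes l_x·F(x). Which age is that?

Expected offspring if breeding at age x = l_x × F(x):
  age 1: 0.71 × 450 = 319.500
  age 2: 0.53 × 680 = 360.400
  age 3: 0.26 × 845 = 219.700
Maximum at age 2 (360.400).

2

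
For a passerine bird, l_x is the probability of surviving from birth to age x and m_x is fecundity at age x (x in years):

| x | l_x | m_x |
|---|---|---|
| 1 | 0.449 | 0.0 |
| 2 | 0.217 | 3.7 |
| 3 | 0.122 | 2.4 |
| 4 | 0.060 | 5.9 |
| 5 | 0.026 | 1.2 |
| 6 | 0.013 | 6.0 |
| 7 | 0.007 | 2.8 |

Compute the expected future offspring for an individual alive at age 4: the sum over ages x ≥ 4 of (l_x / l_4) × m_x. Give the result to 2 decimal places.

l_4 = 0.060. Conditional survival from age 4 to x is l_x / l_4.
  x=4: (0.060/0.060) × 5.9 = 5.9000
  x=5: (0.026/0.060) × 1.2 = 0.5200
  x=6: (0.013/0.060) × 6.0 = 1.3000
  x=7: (0.007/0.060) × 2.8 = 0.3267
Sum = 5.9000 + 0.5200 + 1.3000 + 0.3267 = 8.0467

8.05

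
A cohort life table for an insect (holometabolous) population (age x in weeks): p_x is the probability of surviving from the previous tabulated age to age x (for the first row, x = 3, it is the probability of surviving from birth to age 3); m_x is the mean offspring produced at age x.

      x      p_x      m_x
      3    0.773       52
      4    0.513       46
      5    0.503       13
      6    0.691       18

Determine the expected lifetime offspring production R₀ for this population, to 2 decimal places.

Survivorship from birth: l_x = p_3·p_4·…·p_x.
  l_3 = 0.77300
  l_4 = 0.39655
  l_5 = 0.19946
  l_6 = 0.13783
R₀ = Σ l_x m_x:
  age 3: 0.77300 × 52 = 40.1960
  age 4: 0.39655 × 46 = 18.2413
  age 5: 0.19946 × 13 = 2.5930
  age 6: 0.13783 × 18 = 2.4809
R₀ = 40.1960 + 18.2413 + 2.5930 + 2.4809 = 63.5112

63.51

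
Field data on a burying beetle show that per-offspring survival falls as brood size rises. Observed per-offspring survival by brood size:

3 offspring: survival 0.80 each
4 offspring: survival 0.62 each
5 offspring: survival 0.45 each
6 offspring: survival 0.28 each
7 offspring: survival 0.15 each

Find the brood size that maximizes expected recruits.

Expected recruits = c × s(c):
  c=3: 3 × 0.80 = 2.400
  c=4: 4 × 0.62 = 2.480
  c=5: 5 × 0.45 = 2.250
  c=6: 6 × 0.28 = 1.680
  c=7: 7 × 0.15 = 1.050
Maximum at c = 4 (2.480 recruits).

4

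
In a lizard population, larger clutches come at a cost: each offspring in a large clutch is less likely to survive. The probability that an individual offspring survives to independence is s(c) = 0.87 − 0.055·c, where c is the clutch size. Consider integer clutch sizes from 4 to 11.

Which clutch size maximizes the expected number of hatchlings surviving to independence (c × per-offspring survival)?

Expected hatchlings surviving to independence = c × s(c):
  c=4: 4 × 0.650 = 2.600
  c=5: 5 × 0.595 = 2.975
  c=6: 6 × 0.540 = 3.240
  c=7: 7 × 0.485 = 3.395
  c=8: 8 × 0.430 = 3.440
  c=9: 9 × 0.375 = 3.375
  c=10: 10 × 0.320 = 3.200
  c=11: 11 × 0.265 = 2.915
Maximum at c = 8 (3.440 hatchlings surviving to independence).

8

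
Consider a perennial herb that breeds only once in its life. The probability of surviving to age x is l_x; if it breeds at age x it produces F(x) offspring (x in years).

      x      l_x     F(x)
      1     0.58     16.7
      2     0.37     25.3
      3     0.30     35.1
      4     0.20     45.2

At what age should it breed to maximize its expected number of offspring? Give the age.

3

Expected offspring if breeding at age x = l_x × F(x):
  age 1: 0.58 × 16.7 = 9.686
  age 2: 0.37 × 25.3 = 9.361
  age 3: 0.30 × 35.1 = 10.530
  age 4: 0.20 × 45.2 = 9.040
Maximum at age 3 (10.530).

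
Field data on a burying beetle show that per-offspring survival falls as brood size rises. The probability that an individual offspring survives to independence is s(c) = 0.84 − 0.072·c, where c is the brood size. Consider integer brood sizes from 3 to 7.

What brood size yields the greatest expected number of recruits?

Expected recruits = c × s(c):
  c=3: 3 × 0.624 = 1.872
  c=4: 4 × 0.552 = 2.208
  c=5: 5 × 0.480 = 2.400
  c=6: 6 × 0.408 = 2.448
  c=7: 7 × 0.336 = 2.352
Maximum at c = 6 (2.448 recruits).

6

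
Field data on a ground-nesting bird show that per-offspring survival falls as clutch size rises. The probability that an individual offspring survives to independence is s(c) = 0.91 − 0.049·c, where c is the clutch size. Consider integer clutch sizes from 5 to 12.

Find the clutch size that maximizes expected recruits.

9

Expected recruits = c × s(c):
  c=5: 5 × 0.665 = 3.325
  c=6: 6 × 0.616 = 3.696
  c=7: 7 × 0.567 = 3.969
  c=8: 8 × 0.518 = 4.144
  c=9: 9 × 0.469 = 4.221
  c=10: 10 × 0.420 = 4.200
  c=11: 11 × 0.371 = 4.081
  c=12: 12 × 0.322 = 3.864
Maximum at c = 9 (4.221 recruits).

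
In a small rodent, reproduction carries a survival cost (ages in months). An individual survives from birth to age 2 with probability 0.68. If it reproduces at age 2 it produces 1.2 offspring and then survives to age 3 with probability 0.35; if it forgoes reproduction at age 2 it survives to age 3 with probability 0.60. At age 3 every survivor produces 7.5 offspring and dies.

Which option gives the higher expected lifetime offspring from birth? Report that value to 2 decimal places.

3.06

breed at age 2: R₀ = 0.68 × (1.2 + 0.35 × 7.5) = 0.68 × 3.8250 = 2.6010
delay to age 3: R₀ = 0.68 × (0.60 × 7.5) = 0.68 × 4.5000 = 3.0600
Higher: delay to age 3 (3.0600).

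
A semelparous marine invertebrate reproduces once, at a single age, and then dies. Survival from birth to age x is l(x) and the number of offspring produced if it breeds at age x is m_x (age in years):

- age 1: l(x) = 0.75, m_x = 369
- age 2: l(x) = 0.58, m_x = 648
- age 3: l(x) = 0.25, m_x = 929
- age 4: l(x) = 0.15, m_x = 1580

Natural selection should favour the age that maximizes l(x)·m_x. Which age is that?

2

Expected offspring if breeding at age x = l(x) × m_x:
  age 1: 0.75 × 369 = 276.750
  age 2: 0.58 × 648 = 375.840
  age 3: 0.25 × 929 = 232.250
  age 4: 0.15 × 1580 = 237.000
Maximum at age 2 (375.840).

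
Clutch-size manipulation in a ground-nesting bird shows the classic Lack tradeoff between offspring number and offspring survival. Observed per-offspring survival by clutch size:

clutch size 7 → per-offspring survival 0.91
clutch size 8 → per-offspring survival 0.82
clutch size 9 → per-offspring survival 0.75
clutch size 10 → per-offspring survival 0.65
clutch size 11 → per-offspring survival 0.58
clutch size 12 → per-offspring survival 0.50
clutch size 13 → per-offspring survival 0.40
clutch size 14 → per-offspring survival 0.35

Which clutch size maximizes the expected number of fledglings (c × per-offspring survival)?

9

Expected fledglings = c × s(c):
  c=7: 7 × 0.91 = 6.370
  c=8: 8 × 0.82 = 6.560
  c=9: 9 × 0.75 = 6.750
  c=10: 10 × 0.65 = 6.500
  c=11: 11 × 0.58 = 6.380
  c=12: 12 × 0.50 = 6.000
  c=13: 13 × 0.40 = 5.200
  c=14: 14 × 0.35 = 4.900
Maximum at c = 9 (6.750 fledglings).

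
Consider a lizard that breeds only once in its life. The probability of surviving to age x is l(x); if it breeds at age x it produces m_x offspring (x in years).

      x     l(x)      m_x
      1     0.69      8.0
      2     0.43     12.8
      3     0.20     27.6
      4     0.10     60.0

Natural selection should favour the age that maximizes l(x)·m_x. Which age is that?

Expected offspring if breeding at age x = l(x) × m_x:
  age 1: 0.69 × 8.0 = 5.520
  age 2: 0.43 × 12.8 = 5.504
  age 3: 0.20 × 27.6 = 5.520
  age 4: 0.10 × 60.0 = 6.000
Maximum at age 4 (6.000).

4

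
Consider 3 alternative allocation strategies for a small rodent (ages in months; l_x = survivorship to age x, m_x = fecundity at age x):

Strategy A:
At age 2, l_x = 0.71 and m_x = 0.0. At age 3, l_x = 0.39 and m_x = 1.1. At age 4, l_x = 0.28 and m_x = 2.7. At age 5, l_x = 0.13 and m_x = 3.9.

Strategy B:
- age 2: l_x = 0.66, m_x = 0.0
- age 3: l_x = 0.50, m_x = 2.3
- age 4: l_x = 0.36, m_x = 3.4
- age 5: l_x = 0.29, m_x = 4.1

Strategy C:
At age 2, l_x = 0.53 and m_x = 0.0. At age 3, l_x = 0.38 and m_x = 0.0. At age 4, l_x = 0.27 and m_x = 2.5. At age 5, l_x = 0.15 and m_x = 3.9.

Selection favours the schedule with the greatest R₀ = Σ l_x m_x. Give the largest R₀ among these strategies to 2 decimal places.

Strategy A: R₀ = 0.71×0.0 + 0.39×1.1 + 0.28×2.7 + 0.13×3.9 = 1.6920
Strategy B: R₀ = 0.66×0.0 + 0.50×2.3 + 0.36×3.4 + 0.29×4.1 = 3.5630
Strategy C: R₀ = 0.53×0.0 + 0.38×0.0 + 0.27×2.5 + 0.15×3.9 = 1.2600
Highest R₀: strategy B with 3.5630.

3.56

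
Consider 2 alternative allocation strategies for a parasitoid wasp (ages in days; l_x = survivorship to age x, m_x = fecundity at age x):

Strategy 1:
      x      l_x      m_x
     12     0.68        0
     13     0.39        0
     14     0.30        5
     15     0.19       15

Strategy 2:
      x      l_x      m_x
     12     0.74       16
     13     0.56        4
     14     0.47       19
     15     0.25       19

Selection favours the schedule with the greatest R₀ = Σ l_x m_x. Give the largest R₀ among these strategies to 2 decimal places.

Strategy 1: R₀ = 0.68×0 + 0.39×0 + 0.30×5 + 0.19×15 = 4.3500
Strategy 2: R₀ = 0.74×16 + 0.56×4 + 0.47×19 + 0.25×19 = 27.7600
Highest R₀: strategy 2 with 27.7600.

27.76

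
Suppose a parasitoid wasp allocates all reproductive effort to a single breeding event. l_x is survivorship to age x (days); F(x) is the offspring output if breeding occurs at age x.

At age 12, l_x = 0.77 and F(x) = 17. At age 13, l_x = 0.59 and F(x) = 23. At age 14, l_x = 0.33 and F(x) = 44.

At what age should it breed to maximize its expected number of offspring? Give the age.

Expected offspring if breeding at age x = l_x × F(x):
  age 12: 0.77 × 17 = 13.090
  age 13: 0.59 × 23 = 13.570
  age 14: 0.33 × 44 = 14.520
Maximum at age 14 (14.520).

14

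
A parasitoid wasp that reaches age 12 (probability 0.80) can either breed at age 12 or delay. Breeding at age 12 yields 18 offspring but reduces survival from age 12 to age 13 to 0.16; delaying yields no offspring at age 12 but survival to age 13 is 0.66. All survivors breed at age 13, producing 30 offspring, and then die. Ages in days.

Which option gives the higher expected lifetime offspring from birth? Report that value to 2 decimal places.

breed at age 12: R₀ = 0.80 × (18 + 0.16 × 30) = 0.80 × 22.8000 = 18.2400
delay to age 13: R₀ = 0.80 × (0.66 × 30) = 0.80 × 19.8000 = 15.8400
Higher: breed at age 12 (18.2400).

18.24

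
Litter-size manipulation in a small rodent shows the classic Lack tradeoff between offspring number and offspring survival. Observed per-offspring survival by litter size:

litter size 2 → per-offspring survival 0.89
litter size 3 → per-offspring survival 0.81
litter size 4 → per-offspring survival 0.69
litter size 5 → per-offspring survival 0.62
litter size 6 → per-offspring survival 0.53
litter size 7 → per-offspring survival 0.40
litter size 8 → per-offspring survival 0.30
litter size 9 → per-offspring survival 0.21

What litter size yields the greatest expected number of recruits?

Expected recruits = c × s(c):
  c=2: 2 × 0.89 = 1.780
  c=3: 3 × 0.81 = 2.430
  c=4: 4 × 0.69 = 2.760
  c=5: 5 × 0.62 = 3.100
  c=6: 6 × 0.53 = 3.180
  c=7: 7 × 0.40 = 2.800
  c=8: 8 × 0.30 = 2.400
  c=9: 9 × 0.21 = 1.890
Maximum at c = 6 (3.180 recruits).

6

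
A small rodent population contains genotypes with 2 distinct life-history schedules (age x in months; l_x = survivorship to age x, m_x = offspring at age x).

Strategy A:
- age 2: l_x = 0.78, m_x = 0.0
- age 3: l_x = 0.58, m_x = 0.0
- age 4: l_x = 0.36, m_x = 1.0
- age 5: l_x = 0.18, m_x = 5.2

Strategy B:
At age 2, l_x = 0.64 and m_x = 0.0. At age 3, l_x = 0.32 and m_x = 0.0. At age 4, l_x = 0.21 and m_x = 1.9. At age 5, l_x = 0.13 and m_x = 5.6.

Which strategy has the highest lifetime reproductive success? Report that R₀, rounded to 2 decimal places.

1.30

Strategy A: R₀ = 0.78×0.0 + 0.58×0.0 + 0.36×1.0 + 0.18×5.2 = 1.2960
Strategy B: R₀ = 0.64×0.0 + 0.32×0.0 + 0.21×1.9 + 0.13×5.6 = 1.1270
Highest R₀: strategy A with 1.2960.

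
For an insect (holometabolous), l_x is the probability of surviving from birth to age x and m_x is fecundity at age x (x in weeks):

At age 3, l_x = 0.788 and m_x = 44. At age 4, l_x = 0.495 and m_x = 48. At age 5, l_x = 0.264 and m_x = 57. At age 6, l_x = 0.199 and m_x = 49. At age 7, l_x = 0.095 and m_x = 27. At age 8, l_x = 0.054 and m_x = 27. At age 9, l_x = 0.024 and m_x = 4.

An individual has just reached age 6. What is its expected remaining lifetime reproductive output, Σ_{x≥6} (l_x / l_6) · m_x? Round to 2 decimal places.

69.70

l_6 = 0.199. Conditional survival from age 6 to x is l_x / l_6.
  x=6: (0.199/0.199) × 49 = 49.0000
  x=7: (0.095/0.199) × 27 = 12.8894
  x=8: (0.054/0.199) × 27 = 7.3266
  x=9: (0.024/0.199) × 4 = 0.4824
Sum = 49.0000 + 12.8894 + 7.3266 + 0.4824 = 69.6985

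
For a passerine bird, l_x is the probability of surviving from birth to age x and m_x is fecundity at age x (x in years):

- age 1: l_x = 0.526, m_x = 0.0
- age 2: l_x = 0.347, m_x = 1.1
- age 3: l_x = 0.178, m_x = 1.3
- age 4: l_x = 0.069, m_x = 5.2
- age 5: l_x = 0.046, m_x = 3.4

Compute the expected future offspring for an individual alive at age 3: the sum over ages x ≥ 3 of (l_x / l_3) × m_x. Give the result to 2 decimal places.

l_3 = 0.178. Conditional survival from age 3 to x is l_x / l_3.
  x=3: (0.178/0.178) × 1.3 = 1.3000
  x=4: (0.069/0.178) × 5.2 = 2.0157
  x=5: (0.046/0.178) × 3.4 = 0.8787
Sum = 1.3000 + 2.0157 + 0.8787 = 4.1944

4.19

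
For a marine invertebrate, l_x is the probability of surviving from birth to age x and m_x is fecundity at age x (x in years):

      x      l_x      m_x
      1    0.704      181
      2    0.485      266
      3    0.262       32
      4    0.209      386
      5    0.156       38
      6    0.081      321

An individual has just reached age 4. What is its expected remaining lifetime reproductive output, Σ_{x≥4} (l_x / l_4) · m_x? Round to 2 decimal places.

l_4 = 0.209. Conditional survival from age 4 to x is l_x / l_4.
  x=4: (0.209/0.209) × 386 = 386.0000
  x=5: (0.156/0.209) × 38 = 28.3636
  x=6: (0.081/0.209) × 321 = 124.4067
Sum = 386.0000 + 28.3636 + 124.4067 = 538.7703

538.77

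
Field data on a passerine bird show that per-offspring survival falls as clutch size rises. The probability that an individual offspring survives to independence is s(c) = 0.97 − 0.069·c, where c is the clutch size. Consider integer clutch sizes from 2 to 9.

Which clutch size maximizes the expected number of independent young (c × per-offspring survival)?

7

Expected independent young = c × s(c):
  c=2: 2 × 0.832 = 1.664
  c=3: 3 × 0.763 = 2.289
  c=4: 4 × 0.694 = 2.776
  c=5: 5 × 0.625 = 3.125
  c=6: 6 × 0.556 = 3.336
  c=7: 7 × 0.487 = 3.409
  c=8: 8 × 0.418 = 3.344
  c=9: 9 × 0.349 = 3.141
Maximum at c = 7 (3.409 independent young).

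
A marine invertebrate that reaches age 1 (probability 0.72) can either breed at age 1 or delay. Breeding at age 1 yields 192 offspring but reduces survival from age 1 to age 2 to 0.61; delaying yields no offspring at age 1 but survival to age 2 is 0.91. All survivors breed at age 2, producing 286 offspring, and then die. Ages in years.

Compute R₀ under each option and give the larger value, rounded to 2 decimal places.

breed at age 1: R₀ = 0.72 × (192 + 0.61 × 286) = 0.72 × 366.4600 = 263.8512
delay to age 2: R₀ = 0.72 × (0.91 × 286) = 0.72 × 260.2600 = 187.3872
Higher: breed at age 1 (263.8512).

263.85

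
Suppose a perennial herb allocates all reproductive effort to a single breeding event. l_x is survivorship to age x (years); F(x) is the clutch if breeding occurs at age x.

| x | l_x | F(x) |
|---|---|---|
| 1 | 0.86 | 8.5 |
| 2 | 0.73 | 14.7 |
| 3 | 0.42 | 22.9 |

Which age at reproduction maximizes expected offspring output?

Expected offspring if breeding at age x = l_x × F(x):
  age 1: 0.86 × 8.5 = 7.310
  age 2: 0.73 × 14.7 = 10.731
  age 3: 0.42 × 22.9 = 9.618
Maximum at age 2 (10.731).

2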